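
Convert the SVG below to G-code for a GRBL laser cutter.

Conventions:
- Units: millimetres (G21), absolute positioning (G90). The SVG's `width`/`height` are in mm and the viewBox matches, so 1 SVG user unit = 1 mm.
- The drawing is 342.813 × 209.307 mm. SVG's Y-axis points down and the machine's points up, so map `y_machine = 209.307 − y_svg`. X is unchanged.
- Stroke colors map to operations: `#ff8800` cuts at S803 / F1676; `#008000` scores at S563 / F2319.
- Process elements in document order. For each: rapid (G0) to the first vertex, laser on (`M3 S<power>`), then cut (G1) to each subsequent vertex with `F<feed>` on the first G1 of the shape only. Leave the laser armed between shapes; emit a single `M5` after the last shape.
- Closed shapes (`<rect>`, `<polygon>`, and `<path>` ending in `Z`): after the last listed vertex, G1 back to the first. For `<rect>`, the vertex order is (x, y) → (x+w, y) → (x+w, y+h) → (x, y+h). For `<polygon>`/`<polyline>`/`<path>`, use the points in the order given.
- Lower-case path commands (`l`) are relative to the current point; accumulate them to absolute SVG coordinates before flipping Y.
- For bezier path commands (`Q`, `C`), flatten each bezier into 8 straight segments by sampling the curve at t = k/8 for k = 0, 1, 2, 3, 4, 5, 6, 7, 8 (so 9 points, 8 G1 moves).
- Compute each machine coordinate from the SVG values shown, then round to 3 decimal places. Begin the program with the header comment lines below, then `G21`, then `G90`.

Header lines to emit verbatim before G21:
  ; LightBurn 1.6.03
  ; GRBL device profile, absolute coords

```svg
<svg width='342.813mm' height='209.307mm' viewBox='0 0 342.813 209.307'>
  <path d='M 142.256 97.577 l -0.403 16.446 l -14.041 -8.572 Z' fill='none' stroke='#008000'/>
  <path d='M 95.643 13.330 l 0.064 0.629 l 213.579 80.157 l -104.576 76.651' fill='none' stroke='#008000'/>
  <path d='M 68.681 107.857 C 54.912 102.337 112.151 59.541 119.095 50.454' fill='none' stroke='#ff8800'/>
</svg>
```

; LightBurn 1.6.03
; GRBL device profile, absolute coords
G21
G90
G0 X142.256 Y111.730
M3 S563
G1 X141.853 Y95.284 F2319
G1 X127.812 Y103.856
G1 X142.256 Y111.730
G0 X95.643 Y195.977
M3 S563
G1 X95.707 Y195.348 F2319
G1 X309.286 Y115.191
G1 X204.710 Y38.540
G0 X68.681 Y101.450
M3 S803
G1 X66.609 Y105.129 F1676
G1 X69.773 Y111.470
G1 X76.751 Y119.642
G1 X86.121 Y128.814
G1 X96.462 Y138.152
G1 X106.352 Y146.826
G1 X114.370 Y154.004
G1 X119.095 Y158.853
M5

1 u = 1 mm; y_m = 209.307 − y.

[1] `<path>` regular polygon, #008000→score S563 F2319: (142.256,111.730) → (141.853,95.284) → (127.812,103.856) → (142.256,111.730) (closed)

[2] `<path>` open polyline, #008000→score S563 F2319: (95.643,195.977) → (95.707,195.348) → (309.286,115.191) → (204.710,38.540)

[3] `<path>` cubic bezier, #ff8800→cut S803 F1676: (68.681,101.450) → (66.609,105.129) → (69.773,111.470) → (76.751,119.642) → (86.121,128.814) → (96.462,138.152) → (106.352,146.826) → (114.370,154.004) → (119.095,158.853)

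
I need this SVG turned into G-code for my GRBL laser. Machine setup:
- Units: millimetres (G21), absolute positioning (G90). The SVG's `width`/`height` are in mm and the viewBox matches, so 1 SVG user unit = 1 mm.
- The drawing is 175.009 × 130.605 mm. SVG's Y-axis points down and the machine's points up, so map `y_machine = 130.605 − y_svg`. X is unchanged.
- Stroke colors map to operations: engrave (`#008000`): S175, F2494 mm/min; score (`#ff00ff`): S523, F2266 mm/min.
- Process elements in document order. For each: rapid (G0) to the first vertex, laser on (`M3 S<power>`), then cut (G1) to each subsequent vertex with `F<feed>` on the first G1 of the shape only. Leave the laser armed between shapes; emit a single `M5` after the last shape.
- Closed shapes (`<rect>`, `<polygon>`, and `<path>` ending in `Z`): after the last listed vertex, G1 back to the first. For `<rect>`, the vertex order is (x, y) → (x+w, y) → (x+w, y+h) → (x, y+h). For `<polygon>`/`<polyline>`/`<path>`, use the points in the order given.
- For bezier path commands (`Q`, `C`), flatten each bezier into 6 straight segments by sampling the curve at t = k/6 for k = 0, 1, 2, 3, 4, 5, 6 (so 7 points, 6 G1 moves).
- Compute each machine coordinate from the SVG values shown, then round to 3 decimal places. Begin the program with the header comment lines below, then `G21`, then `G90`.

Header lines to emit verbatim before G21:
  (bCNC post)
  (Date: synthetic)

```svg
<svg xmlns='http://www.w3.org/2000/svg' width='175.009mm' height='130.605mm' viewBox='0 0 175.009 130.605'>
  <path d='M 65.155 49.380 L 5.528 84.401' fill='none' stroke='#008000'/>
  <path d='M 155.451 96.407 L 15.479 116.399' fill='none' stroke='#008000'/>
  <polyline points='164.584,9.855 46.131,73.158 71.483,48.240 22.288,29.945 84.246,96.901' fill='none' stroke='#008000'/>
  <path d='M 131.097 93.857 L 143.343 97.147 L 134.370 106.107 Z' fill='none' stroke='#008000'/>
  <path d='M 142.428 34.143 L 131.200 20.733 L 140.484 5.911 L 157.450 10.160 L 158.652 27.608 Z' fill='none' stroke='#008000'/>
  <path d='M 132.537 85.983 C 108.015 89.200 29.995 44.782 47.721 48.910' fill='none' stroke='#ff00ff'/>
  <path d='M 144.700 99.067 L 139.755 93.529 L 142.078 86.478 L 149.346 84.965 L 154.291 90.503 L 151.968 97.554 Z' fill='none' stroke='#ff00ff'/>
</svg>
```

viewBox `0 0 175.009 130.605` with mm width/height → 1 unit = 1 mm. Flip: y_m = 130.605 − y_svg.

**Shape 1** — `<path>` line segment, stroke `#008000` → engrave (S175, F2494). Machine vertices: (65.155,81.225) → (5.528,46.204). Open path.

**Shape 2** — `<path>` line segment, stroke `#008000` → engrave (S175, F2494). Machine vertices: (155.451,34.198) → (15.479,14.206). Open path.

**Shape 3** — `<polyline>` open polyline, stroke `#008000` → engrave (S175, F2494). Machine vertices: (164.584,120.750) → (46.131,57.447) → (71.483,82.365) → (22.288,100.660) → (84.246,33.704). Open path.

**Shape 4** — `<path>` regular polygon, stroke `#008000` → engrave (S175, F2494). Machine vertices: (131.097,36.748) → (143.343,33.458) → (134.370,24.498) → (131.097,36.748). Closed: final G1 returns to the first vertex.

**Shape 5** — `<path>` regular polygon, stroke `#008000` → engrave (S175, F2494). Machine vertices: (142.428,96.462) → (131.200,109.872) → (140.484,124.694) → (157.450,120.445) → (158.652,102.997) → (142.428,96.462). Closed: final G1 returns to the first vertex.

**Shape 6** — `<path>` cubic bezier, stroke `#ff00ff` → score (S523, F2266). Control points (SVG): P0=(132.537,85.983), P1=(108.015,89.200), P2=(29.995,44.782), P3=(47.721,48.910); sampled at t=k/6. Machine vertices: (132.537,44.622) → (116.509,46.538) → (95.710,53.721) → (74.286,63.500) → (56.383,73.203) → (46.146,80.159) → (47.721,81.695). Open path.

**Shape 7** — `<path>` regular polygon, stroke `#ff00ff` → score (S523, F2266). Machine vertices: (144.700,31.538) → (139.755,37.076) → (142.078,44.127) → (149.346,45.640) → (154.291,40.102) → (151.968,33.051) → (144.700,31.538). Closed: final G1 returns to the first vertex.

(bCNC post)
(Date: synthetic)
G21
G90
G0 X65.155 Y81.225
M3 S175
G1 X5.528 Y46.204 F2494
G0 X155.451 Y34.198
M3 S175
G1 X15.479 Y14.206 F2494
G0 X164.584 Y120.750
M3 S175
G1 X46.131 Y57.447 F2494
G1 X71.483 Y82.365
G1 X22.288 Y100.660
G1 X84.246 Y33.704
G0 X131.097 Y36.748
M3 S175
G1 X143.343 Y33.458 F2494
G1 X134.370 Y24.498
G1 X131.097 Y36.748
G0 X142.428 Y96.462
M3 S175
G1 X131.200 Y109.872 F2494
G1 X140.484 Y124.694
G1 X157.450 Y120.445
G1 X158.652 Y102.997
G1 X142.428 Y96.462
G0 X132.537 Y44.622
M3 S523
G1 X116.509 Y46.538 F2266
G1 X95.710 Y53.721
G1 X74.286 Y63.500
G1 X56.383 Y73.203
G1 X46.146 Y80.159
G1 X47.721 Y81.695
G0 X144.700 Y31.538
M3 S523
G1 X139.755 Y37.076 F2266
G1 X142.078 Y44.127
G1 X149.346 Y45.640
G1 X154.291 Y40.102
G1 X151.968 Y33.051
G1 X144.700 Y31.538
M5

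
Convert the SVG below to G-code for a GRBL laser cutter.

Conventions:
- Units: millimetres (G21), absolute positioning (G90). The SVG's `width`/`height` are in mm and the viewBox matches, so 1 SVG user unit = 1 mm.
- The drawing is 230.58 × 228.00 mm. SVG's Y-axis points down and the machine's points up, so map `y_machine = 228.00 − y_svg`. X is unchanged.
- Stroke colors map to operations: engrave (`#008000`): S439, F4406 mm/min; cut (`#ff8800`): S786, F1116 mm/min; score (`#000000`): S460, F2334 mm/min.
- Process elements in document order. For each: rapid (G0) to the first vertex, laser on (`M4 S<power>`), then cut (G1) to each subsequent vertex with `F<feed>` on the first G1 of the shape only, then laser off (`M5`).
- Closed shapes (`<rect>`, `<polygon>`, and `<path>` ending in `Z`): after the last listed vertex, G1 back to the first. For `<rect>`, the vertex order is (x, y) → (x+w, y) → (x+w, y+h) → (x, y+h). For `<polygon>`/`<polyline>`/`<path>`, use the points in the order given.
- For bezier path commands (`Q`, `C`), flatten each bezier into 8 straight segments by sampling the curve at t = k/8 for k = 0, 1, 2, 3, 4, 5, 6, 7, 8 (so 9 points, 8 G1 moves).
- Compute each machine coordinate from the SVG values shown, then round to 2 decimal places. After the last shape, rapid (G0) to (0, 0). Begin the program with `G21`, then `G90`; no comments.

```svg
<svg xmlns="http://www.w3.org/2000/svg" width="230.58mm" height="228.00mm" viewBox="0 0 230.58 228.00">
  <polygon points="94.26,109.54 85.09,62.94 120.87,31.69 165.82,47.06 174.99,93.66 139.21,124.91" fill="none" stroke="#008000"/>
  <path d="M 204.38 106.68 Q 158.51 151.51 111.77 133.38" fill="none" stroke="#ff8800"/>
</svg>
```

1 u = 1 mm; y_m = 228.00 − y.

[1] `<polygon>` regular polygon, #008000→engrave S439 F4406: (94.26,118.46) → (85.09,165.06) → (120.87,196.31) → (165.82,180.94) → (174.99,134.34) → (139.21,103.09) → (94.26,118.46) (closed)

[2] `<path>` quadratic bezier, #ff8800→cut S786 F1116: (204.38,121.32) → (192.90,111.10) → (181.39,102.84) → (169.86,96.55) → (158.29,92.23) → (146.70,89.88) → (135.09,89.49) → (123.44,91.07) → (111.77,94.62)

G21
G90
G0 X94.26 Y118.46
M4 S439
G1 X85.09 Y165.06 F4406
G1 X120.87 Y196.31
G1 X165.82 Y180.94
G1 X174.99 Y134.34
G1 X139.21 Y103.09
G1 X94.26 Y118.46
M5
G0 X204.38 Y121.32
M4 S786
G1 X192.90 Y111.10 F1116
G1 X181.39 Y102.84
G1 X169.86 Y96.55
G1 X158.29 Y92.23
G1 X146.70 Y89.88
G1 X135.09 Y89.49
G1 X123.44 Y91.07
G1 X111.77 Y94.62
M5
G0 X0.00 Y0.00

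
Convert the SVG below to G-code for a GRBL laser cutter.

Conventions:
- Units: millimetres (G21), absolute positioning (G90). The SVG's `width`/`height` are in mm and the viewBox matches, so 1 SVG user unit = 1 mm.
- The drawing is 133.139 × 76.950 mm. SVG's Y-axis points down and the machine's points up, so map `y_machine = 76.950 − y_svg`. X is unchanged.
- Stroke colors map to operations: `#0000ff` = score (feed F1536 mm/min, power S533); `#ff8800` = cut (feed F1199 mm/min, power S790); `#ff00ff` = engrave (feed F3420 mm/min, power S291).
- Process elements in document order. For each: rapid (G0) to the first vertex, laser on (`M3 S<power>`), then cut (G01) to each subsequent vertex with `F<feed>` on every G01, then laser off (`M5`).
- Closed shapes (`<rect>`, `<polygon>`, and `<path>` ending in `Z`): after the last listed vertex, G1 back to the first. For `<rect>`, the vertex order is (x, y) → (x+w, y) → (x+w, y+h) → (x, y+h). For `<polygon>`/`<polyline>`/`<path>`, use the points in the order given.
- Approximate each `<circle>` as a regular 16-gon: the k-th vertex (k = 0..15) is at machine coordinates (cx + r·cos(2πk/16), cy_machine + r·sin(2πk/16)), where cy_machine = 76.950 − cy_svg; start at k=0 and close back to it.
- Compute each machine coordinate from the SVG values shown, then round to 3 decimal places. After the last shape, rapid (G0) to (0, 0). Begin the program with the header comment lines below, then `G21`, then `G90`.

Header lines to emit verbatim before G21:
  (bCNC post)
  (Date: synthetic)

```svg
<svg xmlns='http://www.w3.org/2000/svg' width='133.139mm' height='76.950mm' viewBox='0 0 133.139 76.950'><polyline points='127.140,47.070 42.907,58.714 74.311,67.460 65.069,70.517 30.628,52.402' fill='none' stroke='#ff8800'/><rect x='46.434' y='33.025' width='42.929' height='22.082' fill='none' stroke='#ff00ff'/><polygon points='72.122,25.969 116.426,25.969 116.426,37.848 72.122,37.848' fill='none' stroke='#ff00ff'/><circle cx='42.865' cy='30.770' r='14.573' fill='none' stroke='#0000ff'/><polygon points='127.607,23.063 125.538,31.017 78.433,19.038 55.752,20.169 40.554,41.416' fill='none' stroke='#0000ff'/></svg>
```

(bCNC post)
(Date: synthetic)
G21
G90
G0 X127.140 Y29.880
M3 S790
G01 X42.907 Y18.236 F1199
G01 X74.311 Y9.490 F1199
G01 X65.069 Y6.433 F1199
G01 X30.628 Y24.548 F1199
M5
G0 X46.434 Y43.925
M3 S291
G01 X89.363 Y43.925 F3420
G01 X89.363 Y21.843 F3420
G01 X46.434 Y21.843 F3420
G01 X46.434 Y43.925 F3420
M5
G0 X72.122 Y50.981
M3 S291
G01 X116.426 Y50.981 F3420
G01 X116.426 Y39.102 F3420
G01 X72.122 Y39.102 F3420
G01 X72.122 Y50.981 F3420
M5
G0 X57.438 Y46.180
M3 S533
G01 X56.329 Y51.757 F1536
G01 X53.170 Y56.485 F1536
G01 X48.442 Y59.644 F1536
G01 X42.865 Y60.753 F1536
G01 X37.288 Y59.644 F1536
G01 X32.560 Y56.485 F1536
G01 X29.401 Y51.757 F1536
G01 X28.292 Y46.180 F1536
G01 X29.401 Y40.603 F1536
G01 X32.560 Y35.875 F1536
G01 X37.288 Y32.716 F1536
G01 X42.865 Y31.607 F1536
G01 X48.442 Y32.716 F1536
G01 X53.170 Y35.875 F1536
G01 X56.329 Y40.603 F1536
G01 X57.438 Y46.180 F1536
M5
G0 X127.607 Y53.887
M3 S533
G01 X125.538 Y45.933 F1536
G01 X78.433 Y57.912 F1536
G01 X55.752 Y56.781 F1536
G01 X40.554 Y35.534 F1536
G01 X127.607 Y53.887 F1536
M5
G0 X0.000 Y0.000

Since the viewBox matches the mm dimensions, user units are millimetres directly. The only transform is the Y-flip y_m = 76.950 − y_svg.

Shape 1 is a open polyline drawn with `<polyline>`. Its stroke #ff8800 means cut at S790, F1199. After flipping Y the toolpath is (127.140,29.880) → (42.907,18.236) → (74.311,9.490) → (65.069,6.433) → (30.628,24.548).

Shape 2 is a rectangle drawn with `<rect>`. Its stroke #ff00ff means engrave at S291, F3420. After flipping Y the toolpath is (46.434,43.925) → (89.363,43.925) → (89.363,21.843) → (46.434,21.843) → (46.434,43.925), returning to the start.

Shape 3 is a rectangle drawn with `<polygon>`. Its stroke #ff00ff means engrave at S291, F3420. After flipping Y the toolpath is (72.122,50.981) → (116.426,50.981) → (116.426,39.102) → (72.122,39.102) → (72.122,50.981), returning to the start.

Shape 4 is a circle drawn with `<circle>`. Its stroke #0000ff means score at S533, F1536. After flipping Y the toolpath is (57.438,46.180) → (56.329,51.757) → (53.170,56.485) → (48.442,59.644) → (42.865,60.753) → (37.288,59.644) → (32.560,56.485) → (29.401,51.757) → (28.292,46.180) → (29.401,40.603) → (32.560,35.875) → (37.288,32.716) → (42.865,31.607) → (48.442,32.716) → (53.170,35.875) → (56.329,40.603) → (57.438,46.180), returning to the start.

Shape 5 is a closed polygon drawn with `<polygon>`. Its stroke #0000ff means score at S533, F1536. After flipping Y the toolpath is (127.607,53.887) → (125.538,45.933) → (78.433,57.912) → (55.752,56.781) → (40.554,35.534) → (127.607,53.887), returning to the start.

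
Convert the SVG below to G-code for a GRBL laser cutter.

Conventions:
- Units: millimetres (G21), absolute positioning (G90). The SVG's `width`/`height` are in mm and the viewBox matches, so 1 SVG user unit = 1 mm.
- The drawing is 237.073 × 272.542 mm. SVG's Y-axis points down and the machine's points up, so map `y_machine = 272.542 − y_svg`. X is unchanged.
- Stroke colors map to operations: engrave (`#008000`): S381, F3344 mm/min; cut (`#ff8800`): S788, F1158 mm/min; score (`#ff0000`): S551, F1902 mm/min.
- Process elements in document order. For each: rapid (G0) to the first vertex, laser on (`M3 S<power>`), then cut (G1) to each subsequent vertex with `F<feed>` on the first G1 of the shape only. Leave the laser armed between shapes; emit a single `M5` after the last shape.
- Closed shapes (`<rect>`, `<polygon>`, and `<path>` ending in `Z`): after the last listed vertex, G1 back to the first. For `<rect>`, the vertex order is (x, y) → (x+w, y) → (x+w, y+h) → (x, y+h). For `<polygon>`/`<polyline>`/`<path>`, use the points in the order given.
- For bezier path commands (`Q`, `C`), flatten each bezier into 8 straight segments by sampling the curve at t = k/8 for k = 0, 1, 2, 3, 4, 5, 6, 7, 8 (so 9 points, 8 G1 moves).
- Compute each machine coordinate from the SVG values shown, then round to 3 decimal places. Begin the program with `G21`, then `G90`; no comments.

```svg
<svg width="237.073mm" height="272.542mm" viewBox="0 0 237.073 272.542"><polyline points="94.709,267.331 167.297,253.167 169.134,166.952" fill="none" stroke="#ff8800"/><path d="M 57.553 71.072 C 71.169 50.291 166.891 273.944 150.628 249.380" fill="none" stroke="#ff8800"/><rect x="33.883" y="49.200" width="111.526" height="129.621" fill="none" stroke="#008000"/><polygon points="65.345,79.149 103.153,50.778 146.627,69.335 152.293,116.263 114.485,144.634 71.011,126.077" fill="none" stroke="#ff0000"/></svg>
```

G21
G90
G0 X94.709 Y5.211
M3 S788
G1 X167.297 Y19.375 F1158
G1 X169.134 Y105.590
G0 X57.553 Y201.470
M3 S788
G1 X66.129 Y198.767 F1158
G1 X80.127 Y178.922
G1 X97.274 Y147.708
G1 X115.295 Y110.897
G1 X131.915 Y74.264
G1 X144.861 Y43.582
G1 X151.856 Y24.623
G1 X150.628 Y23.162
G0 X33.883 Y223.342
M3 S381
G1 X145.409 Y223.342 F3344
G1 X145.409 Y93.721
G1 X33.883 Y93.721
G1 X33.883 Y223.342
G0 X65.345 Y193.393
M3 S551
G1 X103.153 Y221.764 F1902
G1 X146.627 Y203.207
G1 X152.293 Y156.279
G1 X114.485 Y127.908
G1 X71.011 Y146.465
G1 X65.345 Y193.393
M5

1 u = 1 mm; y_m = 272.542 − y.

[1] `<polyline>` open polyline, #ff8800→cut S788 F1158: (94.709,5.211) → (167.297,19.375) → (169.134,105.590)

[2] `<path>` cubic bezier, #ff8800→cut S788 F1158: (57.553,201.470) → (66.129,198.767) → (80.127,178.922) → (97.274,147.708) → (115.295,110.897) → (131.915,74.264) → (144.861,43.582) → (151.856,24.623) → (150.628,23.162)

[3] `<rect>` rectangle, #008000→engrave S381 F3344: (33.883,223.342) → (145.409,223.342) → (145.409,93.721) → (33.883,93.721) → (33.883,223.342) (closed)

[4] `<polygon>` regular polygon, #ff0000→score S551 F1902: (65.345,193.393) → (103.153,221.764) → (146.627,203.207) → (152.293,156.279) → (114.485,127.908) → (71.011,146.465) → (65.345,193.393) (closed)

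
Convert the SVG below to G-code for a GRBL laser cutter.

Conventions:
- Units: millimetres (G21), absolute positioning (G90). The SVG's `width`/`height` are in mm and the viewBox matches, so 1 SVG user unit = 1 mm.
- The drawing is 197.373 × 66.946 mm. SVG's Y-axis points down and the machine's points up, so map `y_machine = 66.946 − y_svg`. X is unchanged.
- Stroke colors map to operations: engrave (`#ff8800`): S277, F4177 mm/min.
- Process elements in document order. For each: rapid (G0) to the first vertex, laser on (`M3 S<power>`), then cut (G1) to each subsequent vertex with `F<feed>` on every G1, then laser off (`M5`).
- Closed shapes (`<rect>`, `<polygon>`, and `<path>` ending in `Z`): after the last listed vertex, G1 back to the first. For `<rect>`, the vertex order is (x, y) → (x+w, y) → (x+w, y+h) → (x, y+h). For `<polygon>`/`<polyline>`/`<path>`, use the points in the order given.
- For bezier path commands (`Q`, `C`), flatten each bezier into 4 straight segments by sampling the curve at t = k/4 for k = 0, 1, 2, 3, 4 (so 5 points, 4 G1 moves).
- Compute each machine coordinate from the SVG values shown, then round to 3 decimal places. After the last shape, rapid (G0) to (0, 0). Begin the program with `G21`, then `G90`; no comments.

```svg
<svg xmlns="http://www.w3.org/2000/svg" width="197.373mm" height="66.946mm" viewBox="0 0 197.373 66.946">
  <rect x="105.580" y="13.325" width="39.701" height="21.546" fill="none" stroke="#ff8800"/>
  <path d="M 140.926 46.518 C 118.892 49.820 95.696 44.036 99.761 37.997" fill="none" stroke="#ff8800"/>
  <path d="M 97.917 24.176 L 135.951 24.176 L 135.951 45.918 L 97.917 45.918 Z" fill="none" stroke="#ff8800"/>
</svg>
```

G21
G90
G0 X105.580 Y53.621
M3 S277
G1 X145.281 Y53.621 F4177
G1 X145.281 Y32.075 F4177
G1 X105.580 Y32.075 F4177
G1 X105.580 Y53.621 F4177
M5
G0 X140.926 Y20.428
M3 S277
G1 X124.627 Y19.517 F4177
G1 X110.556 Y21.186 F4177
G1 X101.380 Y24.606 F4177
G1 X99.761 Y28.949 F4177
M5
G0 X97.917 Y42.770
M3 S277
G1 X135.951 Y42.770 F4177
G1 X135.951 Y21.028 F4177
G1 X97.917 Y21.028 F4177
G1 X97.917 Y42.770 F4177
M5
G0 X0.000 Y0.000

viewBox `0 0 197.373 66.946` with mm width/height → 1 unit = 1 mm. Flip: y_m = 66.946 − y_svg.

**Shape 1** — `<rect>` rectangle, stroke `#ff8800` → engrave (S277, F4177). Machine vertices: (105.580,53.621) → (145.281,53.621) → (145.281,32.075) → (105.580,32.075) → (105.580,53.621). Closed: final G1 returns to the first vertex.

**Shape 2** — `<path>` cubic bezier, stroke `#ff8800` → engrave (S277, F4177). Control points (SVG): P0=(140.926,46.518), P1=(118.892,49.820), P2=(95.696,44.036), P3=(99.761,37.997); sampled at t=k/4. Machine vertices: (140.926,20.428) → (124.627,19.517) → (110.556,21.186) → (101.380,24.606) → (99.761,28.949). Open path.

**Shape 3** — `<path>` rectangle, stroke `#ff8800` → engrave (S277, F4177). Machine vertices: (97.917,42.770) → (135.951,42.770) → (135.951,21.028) → (97.917,21.028) → (97.917,42.770). Closed: final G1 returns to the first vertex.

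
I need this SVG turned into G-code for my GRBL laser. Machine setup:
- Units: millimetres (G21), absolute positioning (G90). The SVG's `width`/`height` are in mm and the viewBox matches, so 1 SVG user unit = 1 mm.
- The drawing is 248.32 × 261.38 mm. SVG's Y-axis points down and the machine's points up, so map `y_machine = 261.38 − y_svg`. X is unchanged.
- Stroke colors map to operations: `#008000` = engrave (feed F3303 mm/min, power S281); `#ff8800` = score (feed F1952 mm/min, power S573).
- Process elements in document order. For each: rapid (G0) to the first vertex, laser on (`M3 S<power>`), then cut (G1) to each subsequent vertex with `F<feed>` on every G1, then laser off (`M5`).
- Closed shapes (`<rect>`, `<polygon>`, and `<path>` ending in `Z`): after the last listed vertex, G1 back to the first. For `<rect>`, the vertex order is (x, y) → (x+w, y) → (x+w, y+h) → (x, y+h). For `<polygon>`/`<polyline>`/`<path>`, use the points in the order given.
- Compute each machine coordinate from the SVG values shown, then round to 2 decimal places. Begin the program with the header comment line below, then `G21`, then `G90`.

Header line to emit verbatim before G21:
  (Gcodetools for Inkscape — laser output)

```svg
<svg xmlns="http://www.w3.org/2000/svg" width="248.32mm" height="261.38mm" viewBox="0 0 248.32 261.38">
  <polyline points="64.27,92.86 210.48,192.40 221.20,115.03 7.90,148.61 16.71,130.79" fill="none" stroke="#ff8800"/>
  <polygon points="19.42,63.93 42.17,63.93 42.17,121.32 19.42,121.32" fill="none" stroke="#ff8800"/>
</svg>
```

(Gcodetools for Inkscape — laser output)
G21
G90
G0 X64.27 Y168.52
M3 S573
G1 X210.48 Y68.98 F1952
G1 X221.20 Y146.35 F1952
G1 X7.90 Y112.77 F1952
G1 X16.71 Y130.59 F1952
M5
G0 X19.42 Y197.45
M3 S573
G1 X42.17 Y197.45 F1952
G1 X42.17 Y140.06 F1952
G1 X19.42 Y140.06 F1952
G1 X19.42 Y197.45 F1952
M5

1 u = 1 mm; y_m = 261.38 − y.

[1] `<polyline>` open polyline, #ff8800→score S573 F1952: (64.27,168.52) → (210.48,68.98) → (221.20,146.35) → (7.90,112.77) → (16.71,130.59)

[2] `<polygon>` rectangle, #ff8800→score S573 F1952: (19.42,197.45) → (42.17,197.45) → (42.17,140.06) → (19.42,140.06) → (19.42,197.45) (closed)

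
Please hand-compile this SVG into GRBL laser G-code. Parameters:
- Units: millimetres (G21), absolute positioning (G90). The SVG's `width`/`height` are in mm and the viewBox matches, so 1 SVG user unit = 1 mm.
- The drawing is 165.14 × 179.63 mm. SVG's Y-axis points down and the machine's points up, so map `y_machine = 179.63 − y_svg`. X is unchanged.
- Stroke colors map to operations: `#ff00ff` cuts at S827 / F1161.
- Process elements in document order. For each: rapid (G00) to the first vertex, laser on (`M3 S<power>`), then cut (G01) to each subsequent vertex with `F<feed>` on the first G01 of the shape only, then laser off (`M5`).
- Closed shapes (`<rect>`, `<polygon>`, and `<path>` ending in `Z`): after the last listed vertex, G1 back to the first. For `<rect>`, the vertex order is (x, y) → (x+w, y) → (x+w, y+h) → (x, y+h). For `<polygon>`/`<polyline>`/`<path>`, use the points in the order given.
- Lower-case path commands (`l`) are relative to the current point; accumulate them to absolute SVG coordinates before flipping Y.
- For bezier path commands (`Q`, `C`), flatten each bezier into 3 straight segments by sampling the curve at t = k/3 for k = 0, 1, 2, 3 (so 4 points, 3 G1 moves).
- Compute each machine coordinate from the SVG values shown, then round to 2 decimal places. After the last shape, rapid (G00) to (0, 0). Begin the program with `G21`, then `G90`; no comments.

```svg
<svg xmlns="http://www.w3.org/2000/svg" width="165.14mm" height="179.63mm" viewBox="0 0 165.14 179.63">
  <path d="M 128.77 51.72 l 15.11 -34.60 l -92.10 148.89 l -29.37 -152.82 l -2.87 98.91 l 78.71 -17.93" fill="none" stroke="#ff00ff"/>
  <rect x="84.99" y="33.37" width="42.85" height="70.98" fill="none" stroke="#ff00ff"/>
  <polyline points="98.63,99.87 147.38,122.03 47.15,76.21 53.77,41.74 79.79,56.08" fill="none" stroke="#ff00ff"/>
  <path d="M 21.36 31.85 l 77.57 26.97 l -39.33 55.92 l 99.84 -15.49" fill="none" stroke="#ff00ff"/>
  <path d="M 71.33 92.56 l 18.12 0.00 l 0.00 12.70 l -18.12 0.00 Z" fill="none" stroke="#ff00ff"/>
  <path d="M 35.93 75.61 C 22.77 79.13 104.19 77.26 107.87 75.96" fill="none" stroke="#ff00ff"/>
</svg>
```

G21
G90
G00 X128.77 Y127.91
M3 S827
G01 X143.88 Y162.51 F1161
G01 X51.78 Y13.62
G01 X22.41 Y166.44
G01 X19.54 Y67.53
G01 X98.25 Y85.46
M5
G00 X84.99 Y146.26
M3 S827
G01 X127.84 Y146.26 F1161
G01 X127.84 Y75.28
G01 X84.99 Y75.28
G01 X84.99 Y146.26
M5
G00 X98.63 Y79.76
M3 S827
G01 X147.38 Y57.60 F1161
G01 X47.15 Y103.42
G01 X53.77 Y137.89
G01 X79.79 Y123.55
M5
G00 X21.36 Y147.78
M3 S827
G01 X98.93 Y120.81 F1161
G01 X59.60 Y64.89
G01 X159.44 Y80.38
M5
G00 X71.33 Y87.07
M3 S827
G01 X89.45 Y87.07 F1161
G01 X89.45 Y74.37
G01 X71.33 Y74.37
G01 X71.33 Y87.07
M5
G00 X35.93 Y104.02
M3 S827
G01 X47.91 Y102.08 F1161
G01 X84.66 Y102.40
G01 X107.87 Y103.67
M5
G00 X0.00 Y0.00

1 u = 1 mm; y_m = 179.63 − y.

[1] `<path>` open polyline, #ff00ff→cut S827 F1161: (128.77,127.91) → (143.88,162.51) → (51.78,13.62) → (22.41,166.44) → (19.54,67.53) → (98.25,85.46)

[2] `<rect>` rectangle, #ff00ff→cut S827 F1161: (84.99,146.26) → (127.84,146.26) → (127.84,75.28) → (84.99,75.28) → (84.99,146.26) (closed)

[3] `<polyline>` open polyline, #ff00ff→cut S827 F1161: (98.63,79.76) → (147.38,57.60) → (47.15,103.42) → (53.77,137.89) → (79.79,123.55)

[4] `<path>` open polyline, #ff00ff→cut S827 F1161: (21.36,147.78) → (98.93,120.81) → (59.60,64.89) → (159.44,80.38)

[5] `<path>` rectangle, #ff00ff→cut S827 F1161: (71.33,87.07) → (89.45,87.07) → (89.45,74.37) → (71.33,74.37) → (71.33,87.07) (closed)

[6] `<path>` cubic bezier, #ff00ff→cut S827 F1161: (35.93,104.02) → (47.91,102.08) → (84.66,102.40) → (107.87,103.67)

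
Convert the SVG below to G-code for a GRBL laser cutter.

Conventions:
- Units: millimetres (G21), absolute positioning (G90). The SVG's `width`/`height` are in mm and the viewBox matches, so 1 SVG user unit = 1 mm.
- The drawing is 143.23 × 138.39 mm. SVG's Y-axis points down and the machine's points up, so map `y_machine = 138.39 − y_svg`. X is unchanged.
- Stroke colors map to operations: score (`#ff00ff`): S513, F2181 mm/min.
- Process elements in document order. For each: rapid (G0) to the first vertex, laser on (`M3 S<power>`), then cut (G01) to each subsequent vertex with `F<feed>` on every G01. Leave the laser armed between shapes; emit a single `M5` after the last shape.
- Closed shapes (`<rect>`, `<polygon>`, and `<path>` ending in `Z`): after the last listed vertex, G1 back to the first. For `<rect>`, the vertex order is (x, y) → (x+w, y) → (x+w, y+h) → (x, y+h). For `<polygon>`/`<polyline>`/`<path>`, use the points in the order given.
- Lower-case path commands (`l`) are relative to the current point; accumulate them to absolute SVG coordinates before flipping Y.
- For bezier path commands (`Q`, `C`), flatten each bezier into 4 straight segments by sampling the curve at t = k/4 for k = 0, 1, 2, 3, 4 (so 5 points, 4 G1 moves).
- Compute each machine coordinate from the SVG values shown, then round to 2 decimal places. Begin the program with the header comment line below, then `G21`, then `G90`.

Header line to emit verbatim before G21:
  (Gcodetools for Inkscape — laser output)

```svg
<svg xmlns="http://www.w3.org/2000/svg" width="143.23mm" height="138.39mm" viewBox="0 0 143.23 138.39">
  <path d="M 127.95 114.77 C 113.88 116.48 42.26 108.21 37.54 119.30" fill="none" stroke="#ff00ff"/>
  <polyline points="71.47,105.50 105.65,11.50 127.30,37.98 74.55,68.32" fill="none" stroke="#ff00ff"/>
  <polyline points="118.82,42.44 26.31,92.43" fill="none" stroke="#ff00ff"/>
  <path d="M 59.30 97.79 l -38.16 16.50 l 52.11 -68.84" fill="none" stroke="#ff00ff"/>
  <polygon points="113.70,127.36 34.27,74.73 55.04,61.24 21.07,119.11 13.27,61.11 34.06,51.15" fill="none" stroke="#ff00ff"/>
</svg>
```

viewBox `0 0 143.23 138.39` with mm width/height → 1 unit = 1 mm. Flip: y_m = 138.39 − y_svg.

**Shape 1** — `<path>` cubic bezier, stroke `#ff00ff` → score (S513, F2181). Control points (SVG): P0=(127.95,114.77), P1=(113.88,116.48), P2=(42.26,108.21), P3=(37.54,119.30); sampled at t=k/4. Machine vertices: (127.95,23.62) → (108.55,23.75) → (79.24,24.87) → (51.68,24.24) → (37.54,19.09). Open path.

**Shape 2** — `<polyline>` open polyline, stroke `#ff00ff` → score (S513, F2181). Machine vertices: (71.47,32.89) → (105.65,126.89) → (127.30,100.41) → (74.55,70.07). Open path.

**Shape 3** — `<polyline>` line segment, stroke `#ff00ff` → score (S513, F2181). Machine vertices: (118.82,95.95) → (26.31,45.96). Open path.

**Shape 4** — `<path>` open polyline, stroke `#ff00ff` → score (S513, F2181). Machine vertices: (59.30,40.60) → (21.14,24.10) → (73.25,92.94). Open path.

**Shape 5** — `<polygon>` closed polygon, stroke `#ff00ff` → score (S513, F2181). Machine vertices: (113.70,11.03) → (34.27,63.66) → (55.04,77.15) → (21.07,19.28) → (13.27,77.28) → (34.06,87.24) → (113.70,11.03). Closed: final G1 returns to the first vertex.

(Gcodetools for Inkscape — laser output)
G21
G90
G0 X127.95 Y23.62
M3 S513
G01 X108.55 Y23.75 F2181
G01 X79.24 Y24.87 F2181
G01 X51.68 Y24.24 F2181
G01 X37.54 Y19.09 F2181
G0 X71.47 Y32.89
M3 S513
G01 X105.65 Y126.89 F2181
G01 X127.30 Y100.41 F2181
G01 X74.55 Y70.07 F2181
G0 X118.82 Y95.95
M3 S513
G01 X26.31 Y45.96 F2181
G0 X59.30 Y40.60
M3 S513
G01 X21.14 Y24.10 F2181
G01 X73.25 Y92.94 F2181
G0 X113.70 Y11.03
M3 S513
G01 X34.27 Y63.66 F2181
G01 X55.04 Y77.15 F2181
G01 X21.07 Y19.28 F2181
G01 X13.27 Y77.28 F2181
G01 X34.06 Y87.24 F2181
G01 X113.70 Y11.03 F2181
M5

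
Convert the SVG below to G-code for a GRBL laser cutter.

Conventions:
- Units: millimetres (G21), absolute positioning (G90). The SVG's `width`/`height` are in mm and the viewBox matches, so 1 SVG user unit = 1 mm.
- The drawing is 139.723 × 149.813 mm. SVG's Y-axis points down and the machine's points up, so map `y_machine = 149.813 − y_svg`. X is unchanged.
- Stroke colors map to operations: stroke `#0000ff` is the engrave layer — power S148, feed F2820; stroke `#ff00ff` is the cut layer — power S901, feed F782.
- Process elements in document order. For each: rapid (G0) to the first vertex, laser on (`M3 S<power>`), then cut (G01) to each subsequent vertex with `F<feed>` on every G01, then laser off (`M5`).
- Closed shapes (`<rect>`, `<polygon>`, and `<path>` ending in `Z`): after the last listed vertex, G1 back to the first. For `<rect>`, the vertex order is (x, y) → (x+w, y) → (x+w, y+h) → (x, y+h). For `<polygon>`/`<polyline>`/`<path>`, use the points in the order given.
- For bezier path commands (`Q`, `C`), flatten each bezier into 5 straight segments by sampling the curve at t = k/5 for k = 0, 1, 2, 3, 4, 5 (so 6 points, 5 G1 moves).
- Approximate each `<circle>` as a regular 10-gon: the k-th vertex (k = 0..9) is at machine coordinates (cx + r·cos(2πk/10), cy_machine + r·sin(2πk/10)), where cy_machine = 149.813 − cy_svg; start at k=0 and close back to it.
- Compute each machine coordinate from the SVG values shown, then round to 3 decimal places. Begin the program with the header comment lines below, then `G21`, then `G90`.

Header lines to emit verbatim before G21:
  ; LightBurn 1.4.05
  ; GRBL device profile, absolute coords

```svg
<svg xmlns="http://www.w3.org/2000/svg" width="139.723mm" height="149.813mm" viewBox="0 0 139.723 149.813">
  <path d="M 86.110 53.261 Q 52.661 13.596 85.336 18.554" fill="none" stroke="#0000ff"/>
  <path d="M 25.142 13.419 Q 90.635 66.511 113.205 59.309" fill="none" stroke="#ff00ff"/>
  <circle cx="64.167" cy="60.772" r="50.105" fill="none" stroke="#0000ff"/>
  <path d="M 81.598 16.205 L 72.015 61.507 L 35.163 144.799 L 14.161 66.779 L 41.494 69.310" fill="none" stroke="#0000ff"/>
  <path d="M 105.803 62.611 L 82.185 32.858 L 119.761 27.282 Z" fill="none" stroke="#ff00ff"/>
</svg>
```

; LightBurn 1.4.05
; GRBL device profile, absolute coords
G21
G90
G0 X86.110 Y96.552
M3 S148
G01 X75.375 Y110.633 F2820
G01 X69.931 Y121.144 F2820
G01 X69.776 Y128.086 F2820
G01 X74.911 Y131.457 F2820
G01 X85.336 Y131.259 F2820
M5
G0 X25.142 Y136.394
M3 S901
G01 X49.622 Y117.569 F782
G01 X70.669 Y103.567 F782
G01 X88.281 Y94.389 F782
G01 X102.460 Y90.035 F782
G01 X113.205 Y90.504 F782
M5
G0 X114.272 Y89.041
M3 S148
G01 X104.703 Y118.492 F2820
G01 X79.650 Y136.694 F2820
G01 X48.684 Y136.694 F2820
G01 X23.631 Y118.492 F2820
G01 X14.062 Y89.041 F2820
G01 X23.631 Y59.590 F2820
G01 X48.684 Y41.388 F2820
G01 X79.650 Y41.388 F2820
G01 X104.703 Y59.590 F2820
G01 X114.272 Y89.041 F2820
M5
G0 X81.598 Y133.608
M3 S148
G01 X72.015 Y88.306 F2820
G01 X35.163 Y5.014 F2820
G01 X14.161 Y83.034 F2820
G01 X41.494 Y80.503 F2820
M5
G0 X105.803 Y87.202
M3 S901
G01 X82.185 Y116.955 F782
G01 X119.761 Y122.531 F782
G01 X105.803 Y87.202 F782
M5

1 u = 1 mm; y_m = 149.813 − y.

[1] `<path>` quadratic bezier, #0000ff→engrave S148 F2820: (86.110,96.552) → (75.375,110.633) → (69.931,121.144) → (69.776,128.086) → (74.911,131.457) → (85.336,131.259)

[2] `<path>` quadratic bezier, #ff00ff→cut S901 F782: (25.142,136.394) → (49.622,117.569) → (70.669,103.567) → (88.281,94.389) → (102.460,90.035) → (113.205,90.504)

[3] `<circle>` circle, #0000ff→engrave S148 F2820: (114.272,89.041) → (104.703,118.492) → (79.650,136.694) → (48.684,136.694) → (23.631,118.492) → (14.062,89.041) → (23.631,59.590) → (48.684,41.388) → (79.650,41.388) → (104.703,59.590) → (114.272,89.041) (closed)

[4] `<path>` open polyline, #0000ff→engrave S148 F2820: (81.598,133.608) → (72.015,88.306) → (35.163,5.014) → (14.161,83.034) → (41.494,80.503)

[5] `<path>` regular polygon, #ff00ff→cut S901 F782: (105.803,87.202) → (82.185,116.955) → (119.761,122.531) → (105.803,87.202) (closed)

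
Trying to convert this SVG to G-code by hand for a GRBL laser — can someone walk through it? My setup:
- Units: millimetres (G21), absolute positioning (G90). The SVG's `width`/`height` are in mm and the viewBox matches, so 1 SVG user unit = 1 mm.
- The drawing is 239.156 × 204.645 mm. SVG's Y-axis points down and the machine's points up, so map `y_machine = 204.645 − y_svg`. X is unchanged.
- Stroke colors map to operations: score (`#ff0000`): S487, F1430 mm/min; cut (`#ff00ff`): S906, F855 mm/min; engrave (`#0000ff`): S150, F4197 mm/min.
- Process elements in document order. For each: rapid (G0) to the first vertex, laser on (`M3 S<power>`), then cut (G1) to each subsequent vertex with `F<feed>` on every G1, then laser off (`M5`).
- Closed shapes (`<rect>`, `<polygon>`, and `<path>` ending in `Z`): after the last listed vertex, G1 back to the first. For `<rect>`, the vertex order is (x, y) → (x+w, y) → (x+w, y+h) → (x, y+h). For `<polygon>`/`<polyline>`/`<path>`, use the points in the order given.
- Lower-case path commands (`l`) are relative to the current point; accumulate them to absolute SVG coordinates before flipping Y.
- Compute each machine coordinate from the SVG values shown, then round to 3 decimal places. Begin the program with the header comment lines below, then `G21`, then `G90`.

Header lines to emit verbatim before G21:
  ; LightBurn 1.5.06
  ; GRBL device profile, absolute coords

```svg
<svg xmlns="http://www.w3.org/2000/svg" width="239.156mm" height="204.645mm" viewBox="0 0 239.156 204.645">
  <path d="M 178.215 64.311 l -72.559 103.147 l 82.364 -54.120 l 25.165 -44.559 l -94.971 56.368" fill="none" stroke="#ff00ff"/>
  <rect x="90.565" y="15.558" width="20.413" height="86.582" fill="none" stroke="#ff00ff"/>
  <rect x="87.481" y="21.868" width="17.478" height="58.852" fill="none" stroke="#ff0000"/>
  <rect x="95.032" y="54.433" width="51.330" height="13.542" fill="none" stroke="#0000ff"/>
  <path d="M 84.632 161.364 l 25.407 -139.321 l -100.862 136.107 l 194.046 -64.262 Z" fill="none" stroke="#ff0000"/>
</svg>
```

viewBox `0 0 239.156 204.645` with mm width/height → 1 unit = 1 mm. Flip: y_m = 204.645 − y_svg.

**Shape 1** — `<path>` open polyline, stroke `#ff00ff` → cut (S906, F855). Machine vertices: (178.215,140.334) → (105.656,37.187) → (188.020,91.307) → (213.185,135.866) → (118.214,79.498). Open path.

**Shape 2** — `<rect>` rectangle, stroke `#ff00ff` → cut (S906, F855). Machine vertices: (90.565,189.087) → (110.978,189.087) → (110.978,102.505) → (90.565,102.505) → (90.565,189.087). Closed: final G1 returns to the first vertex.

**Shape 3** — `<rect>` rectangle, stroke `#ff0000` → score (S487, F1430). Machine vertices: (87.481,182.777) → (104.959,182.777) → (104.959,123.925) → (87.481,123.925) → (87.481,182.777). Closed: final G1 returns to the first vertex.

**Shape 4** — `<rect>` rectangle, stroke `#0000ff` → engrave (S150, F4197). Machine vertices: (95.032,150.212) → (146.362,150.212) → (146.362,136.670) → (95.032,136.670) → (95.032,150.212). Closed: final G1 returns to the first vertex.

**Shape 5** — `<path>` closed polygon, stroke `#ff0000` → score (S487, F1430). Machine vertices: (84.632,43.281) → (110.039,182.602) → (9.177,46.495) → (203.223,110.757) → (84.632,43.281). Closed: final G1 returns to the first vertex.

; LightBurn 1.5.06
; GRBL device profile, absolute coords
G21
G90
G0 X178.215 Y140.334
M3 S906
G1 X105.656 Y37.187 F855
G1 X188.020 Y91.307 F855
G1 X213.185 Y135.866 F855
G1 X118.214 Y79.498 F855
M5
G0 X90.565 Y189.087
M3 S906
G1 X110.978 Y189.087 F855
G1 X110.978 Y102.505 F855
G1 X90.565 Y102.505 F855
G1 X90.565 Y189.087 F855
M5
G0 X87.481 Y182.777
M3 S487
G1 X104.959 Y182.777 F1430
G1 X104.959 Y123.925 F1430
G1 X87.481 Y123.925 F1430
G1 X87.481 Y182.777 F1430
M5
G0 X95.032 Y150.212
M3 S150
G1 X146.362 Y150.212 F4197
G1 X146.362 Y136.670 F4197
G1 X95.032 Y136.670 F4197
G1 X95.032 Y150.212 F4197
M5
G0 X84.632 Y43.281
M3 S487
G1 X110.039 Y182.602 F1430
G1 X9.177 Y46.495 F1430
G1 X203.223 Y110.757 F1430
G1 X84.632 Y43.281 F1430
M5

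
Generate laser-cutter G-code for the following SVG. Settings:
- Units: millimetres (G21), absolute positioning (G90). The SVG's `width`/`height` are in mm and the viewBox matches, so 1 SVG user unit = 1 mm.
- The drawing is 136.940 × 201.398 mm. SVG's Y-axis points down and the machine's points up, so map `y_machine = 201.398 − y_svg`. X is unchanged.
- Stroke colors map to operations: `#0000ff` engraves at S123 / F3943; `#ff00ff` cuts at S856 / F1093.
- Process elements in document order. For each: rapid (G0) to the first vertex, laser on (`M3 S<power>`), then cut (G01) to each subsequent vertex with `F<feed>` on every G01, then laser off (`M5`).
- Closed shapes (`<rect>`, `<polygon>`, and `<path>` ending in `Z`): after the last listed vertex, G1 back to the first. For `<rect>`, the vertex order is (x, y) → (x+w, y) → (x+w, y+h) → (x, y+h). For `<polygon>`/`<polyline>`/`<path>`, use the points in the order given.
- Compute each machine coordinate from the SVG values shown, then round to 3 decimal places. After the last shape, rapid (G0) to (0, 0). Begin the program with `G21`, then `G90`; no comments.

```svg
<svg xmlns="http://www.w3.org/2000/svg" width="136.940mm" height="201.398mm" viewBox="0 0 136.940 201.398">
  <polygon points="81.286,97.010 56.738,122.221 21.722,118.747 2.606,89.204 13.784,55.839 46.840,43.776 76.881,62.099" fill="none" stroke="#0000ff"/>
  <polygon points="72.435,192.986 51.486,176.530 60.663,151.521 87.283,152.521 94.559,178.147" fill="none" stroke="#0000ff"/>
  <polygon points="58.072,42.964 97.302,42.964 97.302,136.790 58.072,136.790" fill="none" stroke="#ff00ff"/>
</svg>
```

G21
G90
G0 X81.286 Y104.388
M3 S123
G01 X56.738 Y79.177 F3943
G01 X21.722 Y82.651 F3943
G01 X2.606 Y112.194 F3943
G01 X13.784 Y145.559 F3943
G01 X46.840 Y157.622 F3943
G01 X76.881 Y139.299 F3943
G01 X81.286 Y104.388 F3943
M5
G0 X72.435 Y8.412
M3 S123
G01 X51.486 Y24.868 F3943
G01 X60.663 Y49.877 F3943
G01 X87.283 Y48.877 F3943
G01 X94.559 Y23.251 F3943
G01 X72.435 Y8.412 F3943
M5
G0 X58.072 Y158.434
M3 S856
G01 X97.302 Y158.434 F1093
G01 X97.302 Y64.608 F1093
G01 X58.072 Y64.608 F1093
G01 X58.072 Y158.434 F1093
M5
G0 X0.000 Y0.000

viewBox `0 0 136.940 201.398` with mm width/height → 1 unit = 1 mm. Flip: y_m = 201.398 − y_svg.

**Shape 1** — `<polygon>` regular polygon, stroke `#0000ff` → engrave (S123, F3943). Machine vertices: (81.286,104.388) → (56.738,79.177) → (21.722,82.651) → (2.606,112.194) → (13.784,145.559) → (46.840,157.622) → (76.881,139.299) → (81.286,104.388). Closed: final G1 returns to the first vertex.

**Shape 2** — `<polygon>` regular polygon, stroke `#0000ff` → engrave (S123, F3943). Machine vertices: (72.435,8.412) → (51.486,24.868) → (60.663,49.877) → (87.283,48.877) → (94.559,23.251) → (72.435,8.412). Closed: final G1 returns to the first vertex.

**Shape 3** — `<polygon>` rectangle, stroke `#ff00ff` → cut (S856, F1093). Machine vertices: (58.072,158.434) → (97.302,158.434) → (97.302,64.608) → (58.072,64.608) → (58.072,158.434). Closed: final G1 returns to the first vertex.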